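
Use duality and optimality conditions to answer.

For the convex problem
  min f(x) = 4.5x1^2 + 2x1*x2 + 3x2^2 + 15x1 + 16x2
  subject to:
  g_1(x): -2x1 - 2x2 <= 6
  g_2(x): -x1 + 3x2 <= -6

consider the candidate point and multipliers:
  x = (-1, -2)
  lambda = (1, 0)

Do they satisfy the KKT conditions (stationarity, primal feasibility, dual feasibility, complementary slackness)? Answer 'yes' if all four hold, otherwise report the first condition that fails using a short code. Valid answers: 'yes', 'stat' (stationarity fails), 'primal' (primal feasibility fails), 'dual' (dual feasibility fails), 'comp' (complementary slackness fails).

Gradient of f: grad f(x) = Q x + c = (2, 2)
Constraint values g_i(x) = a_i^T x - b_i:
  g_1((-1, -2)) = 0
  g_2((-1, -2)) = 1
Stationarity residual: grad f(x) + sum_i lambda_i a_i = (0, 0)
  -> stationarity OK
Primal feasibility (all g_i <= 0): FAILS
Dual feasibility (all lambda_i >= 0): OK
Complementary slackness (lambda_i * g_i(x) = 0 for all i): OK

Verdict: the first failing condition is primal_feasibility -> primal.

primal


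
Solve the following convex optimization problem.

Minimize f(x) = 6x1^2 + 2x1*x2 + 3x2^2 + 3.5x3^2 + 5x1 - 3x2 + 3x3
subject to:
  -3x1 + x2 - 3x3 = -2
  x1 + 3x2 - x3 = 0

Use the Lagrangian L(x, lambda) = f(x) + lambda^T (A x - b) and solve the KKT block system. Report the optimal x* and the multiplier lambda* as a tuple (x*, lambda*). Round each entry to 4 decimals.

Form the Lagrangian:
  L(x, lambda) = (1/2) x^T Q x + c^T x + lambda^T (A x - b)
Stationarity (grad_x L = 0): Q x + c + A^T lambda = 0.
Primal feasibility: A x = b.

This gives the KKT block system:
  [ Q   A^T ] [ x     ]   [-c ]
  [ A    0  ] [ lambda ] = [ b ]

Solving the linear system:
  x*      = (0.1582, 0.1314, 0.5523)
  lambda* = (2.3378, -0.1475)
  f(x*)   = 3.3646

x* = (0.1582, 0.1314, 0.5523), lambda* = (2.3378, -0.1475)


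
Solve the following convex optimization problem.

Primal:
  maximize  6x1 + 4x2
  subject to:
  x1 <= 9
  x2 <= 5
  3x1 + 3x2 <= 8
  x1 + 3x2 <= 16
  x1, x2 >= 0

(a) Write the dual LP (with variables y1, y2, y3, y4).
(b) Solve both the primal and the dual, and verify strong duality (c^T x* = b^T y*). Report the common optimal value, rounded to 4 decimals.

The standard primal-dual pair for 'max c^T x s.t. A x <= b, x >= 0' is:
  Dual:  min b^T y  s.t.  A^T y >= c,  y >= 0.

So the dual LP is:
  minimize  9y1 + 5y2 + 8y3 + 16y4
  subject to:
    y1 + 3y3 + y4 >= 6
    y2 + 3y3 + 3y4 >= 4
    y1, y2, y3, y4 >= 0

Solving the primal: x* = (2.6667, 0).
  primal value c^T x* = 16.
Solving the dual: y* = (0, 0, 2, 0).
  dual value b^T y* = 16.
Strong duality: c^T x* = b^T y*. Confirmed.

16


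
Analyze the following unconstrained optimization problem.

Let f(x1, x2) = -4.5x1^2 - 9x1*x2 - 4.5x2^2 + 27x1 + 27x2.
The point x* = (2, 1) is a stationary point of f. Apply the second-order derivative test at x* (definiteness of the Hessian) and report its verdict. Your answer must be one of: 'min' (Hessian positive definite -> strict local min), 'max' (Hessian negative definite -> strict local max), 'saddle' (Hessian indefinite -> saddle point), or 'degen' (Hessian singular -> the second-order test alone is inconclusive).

Compute the Hessian H = grad^2 f:
  H = [[-9, -9], [-9, -9]]
Verify stationarity: grad f(x*) = H x* + g = (0, 0).
Eigenvalues of H: -18, 0.
H has a zero eigenvalue (singular; negative semidefinite but not definite), so H is neither positive definite, negative definite, nor indefinite. The second-order test alone is inconclusive -> degen.
(Indeed, f is constant along the null direction of H through x*, so x* is not a strict local extremum.)

degen


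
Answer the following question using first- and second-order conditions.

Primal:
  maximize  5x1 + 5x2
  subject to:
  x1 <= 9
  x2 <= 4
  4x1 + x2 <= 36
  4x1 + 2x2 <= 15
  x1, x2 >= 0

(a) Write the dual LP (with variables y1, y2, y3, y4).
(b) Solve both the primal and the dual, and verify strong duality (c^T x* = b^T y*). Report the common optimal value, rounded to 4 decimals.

The standard primal-dual pair for 'max c^T x s.t. A x <= b, x >= 0' is:
  Dual:  min b^T y  s.t.  A^T y >= c,  y >= 0.

So the dual LP is:
  minimize  9y1 + 4y2 + 36y3 + 15y4
  subject to:
    y1 + 4y3 + 4y4 >= 5
    y2 + y3 + 2y4 >= 5
    y1, y2, y3, y4 >= 0

Solving the primal: x* = (1.75, 4).
  primal value c^T x* = 28.75.
Solving the dual: y* = (0, 2.5, 0, 1.25).
  dual value b^T y* = 28.75.
Strong duality: c^T x* = b^T y*. Confirmed.

28.75


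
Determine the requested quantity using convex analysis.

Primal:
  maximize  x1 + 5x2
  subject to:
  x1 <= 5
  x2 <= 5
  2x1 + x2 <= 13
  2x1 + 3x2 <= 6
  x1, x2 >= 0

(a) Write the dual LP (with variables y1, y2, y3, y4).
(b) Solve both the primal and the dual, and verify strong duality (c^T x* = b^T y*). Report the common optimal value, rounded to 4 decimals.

The standard primal-dual pair for 'max c^T x s.t. A x <= b, x >= 0' is:
  Dual:  min b^T y  s.t.  A^T y >= c,  y >= 0.

So the dual LP is:
  minimize  5y1 + 5y2 + 13y3 + 6y4
  subject to:
    y1 + 2y3 + 2y4 >= 1
    y2 + y3 + 3y4 >= 5
    y1, y2, y3, y4 >= 0

Solving the primal: x* = (0, 2).
  primal value c^T x* = 10.
Solving the dual: y* = (0, 0, 0, 1.6667).
  dual value b^T y* = 10.
Strong duality: c^T x* = b^T y*. Confirmed.

10


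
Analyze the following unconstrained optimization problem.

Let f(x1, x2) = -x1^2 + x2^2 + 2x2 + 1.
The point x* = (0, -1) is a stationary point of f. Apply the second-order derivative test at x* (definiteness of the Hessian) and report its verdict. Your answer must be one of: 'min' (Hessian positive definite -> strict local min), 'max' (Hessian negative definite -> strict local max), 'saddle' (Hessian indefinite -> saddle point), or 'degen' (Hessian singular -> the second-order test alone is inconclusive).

Compute the Hessian H = grad^2 f:
  H = [[-2, 0], [0, 2]]
Verify stationarity: grad f(x*) = H x* + g = (0, 0).
Eigenvalues of H: -2, 2.
Eigenvalues have mixed signs, so H is indefinite -> x* is a saddle point.

saddle


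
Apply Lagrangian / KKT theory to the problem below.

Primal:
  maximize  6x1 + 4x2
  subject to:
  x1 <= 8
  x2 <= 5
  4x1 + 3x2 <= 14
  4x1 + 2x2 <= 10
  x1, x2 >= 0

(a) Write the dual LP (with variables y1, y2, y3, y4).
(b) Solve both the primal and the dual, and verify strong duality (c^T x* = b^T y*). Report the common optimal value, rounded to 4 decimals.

The standard primal-dual pair for 'max c^T x s.t. A x <= b, x >= 0' is:
  Dual:  min b^T y  s.t.  A^T y >= c,  y >= 0.

So the dual LP is:
  minimize  8y1 + 5y2 + 14y3 + 10y4
  subject to:
    y1 + 4y3 + 4y4 >= 6
    y2 + 3y3 + 2y4 >= 4
    y1, y2, y3, y4 >= 0

Solving the primal: x* = (0.5, 4).
  primal value c^T x* = 19.
Solving the dual: y* = (0, 0, 1, 0.5).
  dual value b^T y* = 19.
Strong duality: c^T x* = b^T y*. Confirmed.

19


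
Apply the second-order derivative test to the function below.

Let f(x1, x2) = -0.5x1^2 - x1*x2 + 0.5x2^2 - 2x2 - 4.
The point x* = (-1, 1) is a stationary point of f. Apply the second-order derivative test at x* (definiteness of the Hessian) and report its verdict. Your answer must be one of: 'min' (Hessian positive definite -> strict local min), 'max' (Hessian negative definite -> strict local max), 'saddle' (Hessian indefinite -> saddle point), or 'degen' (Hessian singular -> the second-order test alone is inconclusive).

Compute the Hessian H = grad^2 f:
  H = [[-1, -1], [-1, 1]]
Verify stationarity: grad f(x*) = H x* + g = (0, 0).
Eigenvalues of H: -1.4142, 1.4142.
Eigenvalues have mixed signs, so H is indefinite -> x* is a saddle point.

saddle


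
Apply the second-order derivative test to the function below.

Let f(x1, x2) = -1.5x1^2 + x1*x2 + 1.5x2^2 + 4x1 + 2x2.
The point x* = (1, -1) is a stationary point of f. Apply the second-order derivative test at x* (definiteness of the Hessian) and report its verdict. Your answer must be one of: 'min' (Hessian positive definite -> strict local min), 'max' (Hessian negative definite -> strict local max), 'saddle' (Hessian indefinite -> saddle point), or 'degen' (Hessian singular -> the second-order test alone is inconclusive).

Compute the Hessian H = grad^2 f:
  H = [[-3, 1], [1, 3]]
Verify stationarity: grad f(x*) = H x* + g = (0, 0).
Eigenvalues of H: -3.1623, 3.1623.
Eigenvalues have mixed signs, so H is indefinite -> x* is a saddle point.

saddle


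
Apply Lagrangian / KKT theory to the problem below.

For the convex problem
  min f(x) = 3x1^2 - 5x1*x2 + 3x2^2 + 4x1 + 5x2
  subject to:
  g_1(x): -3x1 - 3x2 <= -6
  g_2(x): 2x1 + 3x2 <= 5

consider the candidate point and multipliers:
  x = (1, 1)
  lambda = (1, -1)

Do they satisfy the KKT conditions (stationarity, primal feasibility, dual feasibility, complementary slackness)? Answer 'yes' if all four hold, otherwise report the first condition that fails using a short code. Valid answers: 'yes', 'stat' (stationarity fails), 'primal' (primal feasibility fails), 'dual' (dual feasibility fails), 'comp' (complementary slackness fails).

Gradient of f: grad f(x) = Q x + c = (5, 6)
Constraint values g_i(x) = a_i^T x - b_i:
  g_1((1, 1)) = 0
  g_2((1, 1)) = 0
Stationarity residual: grad f(x) + sum_i lambda_i a_i = (0, 0)
  -> stationarity OK
Primal feasibility (all g_i <= 0): OK
Dual feasibility (all lambda_i >= 0): FAILS
Complementary slackness (lambda_i * g_i(x) = 0 for all i): OK

Verdict: the first failing condition is dual_feasibility -> dual.

dual


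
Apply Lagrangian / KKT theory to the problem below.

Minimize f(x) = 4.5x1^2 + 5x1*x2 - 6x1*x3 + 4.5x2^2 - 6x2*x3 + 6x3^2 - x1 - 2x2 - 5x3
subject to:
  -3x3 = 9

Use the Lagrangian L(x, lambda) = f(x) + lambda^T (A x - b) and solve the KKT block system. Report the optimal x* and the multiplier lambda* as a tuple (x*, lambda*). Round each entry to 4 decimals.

Form the Lagrangian:
  L(x, lambda) = (1/2) x^T Q x + c^T x + lambda^T (A x - b)
Stationarity (grad_x L = 0): Q x + c + A^T lambda = 0.
Primal feasibility: A x = b.

This gives the KKT block system:
  [ Q   A^T ] [ x     ]   [-c ]
  [ A    0  ] [ lambda ] = [ b ]

Solving the linear system:
  x*      = (-1.3036, -1.0536, -3)
  lambda* = (-8.9524)
  f(x*)   = 49.4911

x* = (-1.3036, -1.0536, -3), lambda* = (-8.9524)


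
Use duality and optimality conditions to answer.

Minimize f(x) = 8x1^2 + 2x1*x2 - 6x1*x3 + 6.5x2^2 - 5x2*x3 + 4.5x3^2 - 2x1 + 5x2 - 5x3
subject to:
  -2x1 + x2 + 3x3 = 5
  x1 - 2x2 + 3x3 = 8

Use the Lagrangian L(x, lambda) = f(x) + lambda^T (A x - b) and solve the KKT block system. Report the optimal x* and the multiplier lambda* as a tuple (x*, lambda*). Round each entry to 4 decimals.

Form the Lagrangian:
  L(x, lambda) = (1/2) x^T Q x + c^T x + lambda^T (A x - b)
Stationarity (grad_x L = 0): Q x + c + A^T lambda = 0.
Primal feasibility: A x = b.

This gives the KKT block system:
  [ Q   A^T ] [ x     ]   [-c ]
  [ A    0  ] [ lambda ] = [ b ]

Solving the linear system:
  x*      = (1.05, 0.05, 2.35)
  lambda* = (-0.8, -2.4)
  f(x*)   = 4.8

x* = (1.05, 0.05, 2.35), lambda* = (-0.8, -2.4)


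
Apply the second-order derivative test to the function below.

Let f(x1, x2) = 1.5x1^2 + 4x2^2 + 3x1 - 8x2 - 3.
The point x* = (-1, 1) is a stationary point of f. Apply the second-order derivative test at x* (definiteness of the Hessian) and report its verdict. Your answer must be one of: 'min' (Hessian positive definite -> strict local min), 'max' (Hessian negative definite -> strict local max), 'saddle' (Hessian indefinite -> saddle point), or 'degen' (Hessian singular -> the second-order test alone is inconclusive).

Compute the Hessian H = grad^2 f:
  H = [[3, 0], [0, 8]]
Verify stationarity: grad f(x*) = H x* + g = (0, 0).
Eigenvalues of H: 3, 8.
Both eigenvalues > 0, so H is positive definite -> x* is a strict local min.

min


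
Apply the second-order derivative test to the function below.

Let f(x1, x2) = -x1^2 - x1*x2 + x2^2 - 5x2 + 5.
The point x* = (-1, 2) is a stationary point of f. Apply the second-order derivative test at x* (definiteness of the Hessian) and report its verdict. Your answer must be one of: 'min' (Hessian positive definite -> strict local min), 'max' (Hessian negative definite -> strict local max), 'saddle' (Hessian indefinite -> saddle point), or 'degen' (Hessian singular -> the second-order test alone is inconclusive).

Compute the Hessian H = grad^2 f:
  H = [[-2, -1], [-1, 2]]
Verify stationarity: grad f(x*) = H x* + g = (0, 0).
Eigenvalues of H: -2.2361, 2.2361.
Eigenvalues have mixed signs, so H is indefinite -> x* is a saddle point.

saddle


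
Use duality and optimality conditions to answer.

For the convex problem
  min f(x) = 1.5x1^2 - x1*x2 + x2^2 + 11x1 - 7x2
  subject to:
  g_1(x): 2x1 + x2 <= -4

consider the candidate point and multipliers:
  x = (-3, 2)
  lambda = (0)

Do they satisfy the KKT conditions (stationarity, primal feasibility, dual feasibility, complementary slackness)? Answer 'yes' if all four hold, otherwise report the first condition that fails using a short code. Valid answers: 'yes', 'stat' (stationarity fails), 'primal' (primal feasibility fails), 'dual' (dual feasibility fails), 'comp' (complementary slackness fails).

Gradient of f: grad f(x) = Q x + c = (0, 0)
Constraint values g_i(x) = a_i^T x - b_i:
  g_1((-3, 2)) = 0
Stationarity residual: grad f(x) + sum_i lambda_i a_i = (0, 0)
  -> stationarity OK
Primal feasibility (all g_i <= 0): OK
Dual feasibility (all lambda_i >= 0): OK
Complementary slackness (lambda_i * g_i(x) = 0 for all i): OK

Verdict: yes, KKT holds.

yes


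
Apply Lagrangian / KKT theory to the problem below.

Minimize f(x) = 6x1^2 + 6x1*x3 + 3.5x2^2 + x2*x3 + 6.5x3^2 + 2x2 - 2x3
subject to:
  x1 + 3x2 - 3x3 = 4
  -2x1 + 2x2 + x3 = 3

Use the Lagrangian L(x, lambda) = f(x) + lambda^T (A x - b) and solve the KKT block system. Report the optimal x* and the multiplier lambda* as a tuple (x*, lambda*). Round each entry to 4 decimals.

Form the Lagrangian:
  L(x, lambda) = (1/2) x^T Q x + c^T x + lambda^T (A x - b)
Stationarity (grad_x L = 0): Q x + c + A^T lambda = 0.
Primal feasibility: A x = b.

This gives the KKT block system:
  [ Q   A^T ] [ x     ]   [-c ]
  [ A    0  ] [ lambda ] = [ b ]

Solving the linear system:
  x*      = (-0.2285, 1.3175, -0.092)
  lambda* = (-1.9589, -2.6268)
  f(x*)   = 9.2675

x* = (-0.2285, 1.3175, -0.092), lambda* = (-1.9589, -2.6268)


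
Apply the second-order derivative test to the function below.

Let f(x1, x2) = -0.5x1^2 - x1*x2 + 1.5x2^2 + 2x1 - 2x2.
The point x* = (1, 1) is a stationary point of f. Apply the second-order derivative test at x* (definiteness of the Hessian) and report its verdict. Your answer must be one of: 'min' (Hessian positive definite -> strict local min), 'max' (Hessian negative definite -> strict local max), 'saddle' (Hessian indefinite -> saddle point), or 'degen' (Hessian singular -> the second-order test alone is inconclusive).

Compute the Hessian H = grad^2 f:
  H = [[-1, -1], [-1, 3]]
Verify stationarity: grad f(x*) = H x* + g = (0, 0).
Eigenvalues of H: -1.2361, 3.2361.
Eigenvalues have mixed signs, so H is indefinite -> x* is a saddle point.

saddle


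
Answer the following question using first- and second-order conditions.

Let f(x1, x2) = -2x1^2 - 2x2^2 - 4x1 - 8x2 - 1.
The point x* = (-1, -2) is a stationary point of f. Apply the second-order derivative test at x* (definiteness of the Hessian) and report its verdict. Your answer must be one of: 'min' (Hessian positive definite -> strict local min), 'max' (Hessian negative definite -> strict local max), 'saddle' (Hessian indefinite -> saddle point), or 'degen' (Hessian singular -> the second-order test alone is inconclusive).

Compute the Hessian H = grad^2 f:
  H = [[-4, 0], [0, -4]]
Verify stationarity: grad f(x*) = H x* + g = (0, 0).
Eigenvalues of H: -4, -4.
Both eigenvalues < 0, so H is negative definite -> x* is a strict local max.

max


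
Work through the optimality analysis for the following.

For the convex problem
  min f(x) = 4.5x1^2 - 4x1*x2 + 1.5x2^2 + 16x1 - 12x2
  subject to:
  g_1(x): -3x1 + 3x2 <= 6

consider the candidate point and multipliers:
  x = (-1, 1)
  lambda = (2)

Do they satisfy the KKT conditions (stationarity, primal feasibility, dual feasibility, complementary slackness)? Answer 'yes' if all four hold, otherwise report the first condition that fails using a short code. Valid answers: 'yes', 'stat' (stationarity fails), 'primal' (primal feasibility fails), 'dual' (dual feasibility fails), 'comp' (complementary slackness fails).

Gradient of f: grad f(x) = Q x + c = (3, -5)
Constraint values g_i(x) = a_i^T x - b_i:
  g_1((-1, 1)) = 0
Stationarity residual: grad f(x) + sum_i lambda_i a_i = (-3, 1)
  -> stationarity FAILS
Primal feasibility (all g_i <= 0): OK
Dual feasibility (all lambda_i >= 0): OK
Complementary slackness (lambda_i * g_i(x) = 0 for all i): OK

Verdict: the first failing condition is stationarity -> stat.

stat


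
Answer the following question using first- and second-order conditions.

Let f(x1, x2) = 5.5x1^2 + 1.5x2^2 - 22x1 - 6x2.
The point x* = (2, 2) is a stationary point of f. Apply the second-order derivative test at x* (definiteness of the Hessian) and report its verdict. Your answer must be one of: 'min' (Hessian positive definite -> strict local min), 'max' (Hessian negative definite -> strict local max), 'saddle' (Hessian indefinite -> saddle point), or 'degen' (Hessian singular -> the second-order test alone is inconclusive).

Compute the Hessian H = grad^2 f:
  H = [[11, 0], [0, 3]]
Verify stationarity: grad f(x*) = H x* + g = (0, 0).
Eigenvalues of H: 3, 11.
Both eigenvalues > 0, so H is positive definite -> x* is a strict local min.

min


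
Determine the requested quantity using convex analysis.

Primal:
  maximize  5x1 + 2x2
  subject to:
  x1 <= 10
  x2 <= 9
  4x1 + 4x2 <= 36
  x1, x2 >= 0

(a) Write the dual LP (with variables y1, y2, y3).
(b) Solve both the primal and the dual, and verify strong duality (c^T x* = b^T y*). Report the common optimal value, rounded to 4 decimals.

The standard primal-dual pair for 'max c^T x s.t. A x <= b, x >= 0' is:
  Dual:  min b^T y  s.t.  A^T y >= c,  y >= 0.

So the dual LP is:
  minimize  10y1 + 9y2 + 36y3
  subject to:
    y1 + 4y3 >= 5
    y2 + 4y3 >= 2
    y1, y2, y3 >= 0

Solving the primal: x* = (9, 0).
  primal value c^T x* = 45.
Solving the dual: y* = (0, 0, 1.25).
  dual value b^T y* = 45.
Strong duality: c^T x* = b^T y*. Confirmed.

45


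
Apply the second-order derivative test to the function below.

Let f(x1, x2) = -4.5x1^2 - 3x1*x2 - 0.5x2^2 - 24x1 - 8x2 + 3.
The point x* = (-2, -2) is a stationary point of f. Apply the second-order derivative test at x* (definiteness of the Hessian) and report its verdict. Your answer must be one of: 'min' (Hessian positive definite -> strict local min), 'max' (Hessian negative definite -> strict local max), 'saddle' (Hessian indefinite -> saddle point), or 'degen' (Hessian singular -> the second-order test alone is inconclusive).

Compute the Hessian H = grad^2 f:
  H = [[-9, -3], [-3, -1]]
Verify stationarity: grad f(x*) = H x* + g = (0, 0).
Eigenvalues of H: -10, 0.
H has a zero eigenvalue (singular; negative semidefinite but not definite), so H is neither positive definite, negative definite, nor indefinite. The second-order test alone is inconclusive -> degen.
(Indeed, f is constant along the null direction of H through x*, so x* is not a strict local extremum.)

degen


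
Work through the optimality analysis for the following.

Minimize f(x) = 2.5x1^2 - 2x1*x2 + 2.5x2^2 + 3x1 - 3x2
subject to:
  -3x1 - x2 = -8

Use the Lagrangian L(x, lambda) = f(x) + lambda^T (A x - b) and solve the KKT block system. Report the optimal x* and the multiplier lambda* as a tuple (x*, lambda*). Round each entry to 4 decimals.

Form the Lagrangian:
  L(x, lambda) = (1/2) x^T Q x + c^T x + lambda^T (A x - b)
Stationarity (grad_x L = 0): Q x + c + A^T lambda = 0.
Primal feasibility: A x = b.

This gives the KKT block system:
  [ Q   A^T ] [ x     ]   [-c ]
  [ A    0  ] [ lambda ] = [ b ]

Solving the linear system:
  x*      = (2, 2)
  lambda* = (3)
  f(x*)   = 12

x* = (2, 2), lambda* = (3)


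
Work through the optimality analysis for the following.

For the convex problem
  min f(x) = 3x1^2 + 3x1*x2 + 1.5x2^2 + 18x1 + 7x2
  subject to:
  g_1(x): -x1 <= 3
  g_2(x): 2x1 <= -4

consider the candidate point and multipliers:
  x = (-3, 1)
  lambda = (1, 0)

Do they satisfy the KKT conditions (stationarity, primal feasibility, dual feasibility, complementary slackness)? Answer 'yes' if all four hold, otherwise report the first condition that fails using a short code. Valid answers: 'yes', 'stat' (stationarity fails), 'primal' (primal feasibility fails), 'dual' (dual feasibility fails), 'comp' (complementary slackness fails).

Gradient of f: grad f(x) = Q x + c = (3, 1)
Constraint values g_i(x) = a_i^T x - b_i:
  g_1((-3, 1)) = 0
  g_2((-3, 1)) = -2
Stationarity residual: grad f(x) + sum_i lambda_i a_i = (2, 1)
  -> stationarity FAILS
Primal feasibility (all g_i <= 0): OK
Dual feasibility (all lambda_i >= 0): OK
Complementary slackness (lambda_i * g_i(x) = 0 for all i): OK

Verdict: the first failing condition is stationarity -> stat.

stat


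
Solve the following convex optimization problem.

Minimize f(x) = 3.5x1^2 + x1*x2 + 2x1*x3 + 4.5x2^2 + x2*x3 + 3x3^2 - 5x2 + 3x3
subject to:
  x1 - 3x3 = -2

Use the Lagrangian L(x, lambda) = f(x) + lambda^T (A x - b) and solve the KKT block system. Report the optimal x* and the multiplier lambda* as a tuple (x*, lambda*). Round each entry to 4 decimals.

Form the Lagrangian:
  L(x, lambda) = (1/2) x^T Q x + c^T x + lambda^T (A x - b)
Stationarity (grad_x L = 0): Q x + c + A^T lambda = 0.
Primal feasibility: A x = b.

This gives the KKT block system:
  [ Q   A^T ] [ x     ]   [-c ]
  [ A    0  ] [ lambda ] = [ b ]

Solving the linear system:
  x*      = (-0.4895, 0.554, 0.5035)
  lambda* = (1.8654)
  f(x*)   = 1.2356

x* = (-0.4895, 0.554, 0.5035), lambda* = (1.8654)


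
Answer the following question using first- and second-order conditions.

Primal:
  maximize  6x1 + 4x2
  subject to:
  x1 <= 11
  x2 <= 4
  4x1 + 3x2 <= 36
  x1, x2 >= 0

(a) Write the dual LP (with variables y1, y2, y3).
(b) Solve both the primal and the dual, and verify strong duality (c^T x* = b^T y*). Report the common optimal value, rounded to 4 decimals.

The standard primal-dual pair for 'max c^T x s.t. A x <= b, x >= 0' is:
  Dual:  min b^T y  s.t.  A^T y >= c,  y >= 0.

So the dual LP is:
  minimize  11y1 + 4y2 + 36y3
  subject to:
    y1 + 4y3 >= 6
    y2 + 3y3 >= 4
    y1, y2, y3 >= 0

Solving the primal: x* = (9, 0).
  primal value c^T x* = 54.
Solving the dual: y* = (0, 0, 1.5).
  dual value b^T y* = 54.
Strong duality: c^T x* = b^T y*. Confirmed.

54


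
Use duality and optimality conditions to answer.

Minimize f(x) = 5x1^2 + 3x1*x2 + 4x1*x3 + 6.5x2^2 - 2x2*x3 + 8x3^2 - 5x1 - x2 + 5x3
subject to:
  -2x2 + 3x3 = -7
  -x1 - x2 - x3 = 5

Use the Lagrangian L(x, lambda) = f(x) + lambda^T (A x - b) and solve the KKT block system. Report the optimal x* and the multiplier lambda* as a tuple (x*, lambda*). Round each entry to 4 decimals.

Form the Lagrangian:
  L(x, lambda) = (1/2) x^T Q x + c^T x + lambda^T (A x - b)
Stationarity (grad_x L = 0): Q x + c + A^T lambda = 0.
Primal feasibility: A x = b.

This gives the KKT block system:
  [ Q   A^T ] [ x     ]   [-c ]
  [ A    0  ] [ lambda ] = [ b ]

Solving the linear system:
  x*      = (-0.4304, -1.3418, -3.2278)
  lambda* = (6.481, -26.2405)
  f(x*)   = 81.962

x* = (-0.4304, -1.3418, -3.2278), lambda* = (6.481, -26.2405)


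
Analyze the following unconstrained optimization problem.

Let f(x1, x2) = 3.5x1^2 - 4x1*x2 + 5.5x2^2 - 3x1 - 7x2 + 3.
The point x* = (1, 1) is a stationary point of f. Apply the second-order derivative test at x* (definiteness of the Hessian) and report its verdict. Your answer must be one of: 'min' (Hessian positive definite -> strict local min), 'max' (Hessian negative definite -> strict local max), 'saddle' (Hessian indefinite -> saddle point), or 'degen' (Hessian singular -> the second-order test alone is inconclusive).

Compute the Hessian H = grad^2 f:
  H = [[7, -4], [-4, 11]]
Verify stationarity: grad f(x*) = H x* + g = (0, 0).
Eigenvalues of H: 4.5279, 13.4721.
Both eigenvalues > 0, so H is positive definite -> x* is a strict local min.

min


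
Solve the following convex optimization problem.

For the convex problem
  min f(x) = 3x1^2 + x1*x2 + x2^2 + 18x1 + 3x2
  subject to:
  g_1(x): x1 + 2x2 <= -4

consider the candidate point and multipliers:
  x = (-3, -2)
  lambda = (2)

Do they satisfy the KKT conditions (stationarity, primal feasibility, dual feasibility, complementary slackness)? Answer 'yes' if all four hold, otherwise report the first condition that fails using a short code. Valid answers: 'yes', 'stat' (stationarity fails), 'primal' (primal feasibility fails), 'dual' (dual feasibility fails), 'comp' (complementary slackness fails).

Gradient of f: grad f(x) = Q x + c = (-2, -4)
Constraint values g_i(x) = a_i^T x - b_i:
  g_1((-3, -2)) = -3
Stationarity residual: grad f(x) + sum_i lambda_i a_i = (0, 0)
  -> stationarity OK
Primal feasibility (all g_i <= 0): OK
Dual feasibility (all lambda_i >= 0): OK
Complementary slackness (lambda_i * g_i(x) = 0 for all i): FAILS

Verdict: the first failing condition is complementary_slackness -> comp.

comp


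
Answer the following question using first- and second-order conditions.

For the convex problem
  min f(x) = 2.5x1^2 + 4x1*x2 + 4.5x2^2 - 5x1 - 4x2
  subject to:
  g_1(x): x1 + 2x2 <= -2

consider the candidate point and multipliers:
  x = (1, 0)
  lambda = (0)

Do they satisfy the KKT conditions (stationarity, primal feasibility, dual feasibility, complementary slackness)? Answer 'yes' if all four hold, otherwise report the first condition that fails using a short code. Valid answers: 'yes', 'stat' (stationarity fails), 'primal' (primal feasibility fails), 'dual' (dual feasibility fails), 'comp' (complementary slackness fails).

Gradient of f: grad f(x) = Q x + c = (0, 0)
Constraint values g_i(x) = a_i^T x - b_i:
  g_1((1, 0)) = 3
Stationarity residual: grad f(x) + sum_i lambda_i a_i = (0, 0)
  -> stationarity OK
Primal feasibility (all g_i <= 0): FAILS
Dual feasibility (all lambda_i >= 0): OK
Complementary slackness (lambda_i * g_i(x) = 0 for all i): OK

Verdict: the first failing condition is primal_feasibility -> primal.

primal


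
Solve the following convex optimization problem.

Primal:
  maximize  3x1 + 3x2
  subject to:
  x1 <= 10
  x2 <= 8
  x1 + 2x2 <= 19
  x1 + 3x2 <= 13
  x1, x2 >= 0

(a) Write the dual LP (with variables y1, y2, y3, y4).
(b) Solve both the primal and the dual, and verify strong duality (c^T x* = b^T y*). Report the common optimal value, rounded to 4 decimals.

The standard primal-dual pair for 'max c^T x s.t. A x <= b, x >= 0' is:
  Dual:  min b^T y  s.t.  A^T y >= c,  y >= 0.

So the dual LP is:
  minimize  10y1 + 8y2 + 19y3 + 13y4
  subject to:
    y1 + y3 + y4 >= 3
    y2 + 2y3 + 3y4 >= 3
    y1, y2, y3, y4 >= 0

Solving the primal: x* = (10, 1).
  primal value c^T x* = 33.
Solving the dual: y* = (2, 0, 0, 1).
  dual value b^T y* = 33.
Strong duality: c^T x* = b^T y*. Confirmed.

33


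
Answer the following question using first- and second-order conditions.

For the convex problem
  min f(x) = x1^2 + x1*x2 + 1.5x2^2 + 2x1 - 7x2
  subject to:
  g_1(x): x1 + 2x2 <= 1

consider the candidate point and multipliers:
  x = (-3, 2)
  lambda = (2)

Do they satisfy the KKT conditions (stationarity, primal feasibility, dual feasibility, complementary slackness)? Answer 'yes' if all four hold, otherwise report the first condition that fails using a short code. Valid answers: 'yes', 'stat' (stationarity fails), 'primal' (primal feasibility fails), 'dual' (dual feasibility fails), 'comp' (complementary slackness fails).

Gradient of f: grad f(x) = Q x + c = (-2, -4)
Constraint values g_i(x) = a_i^T x - b_i:
  g_1((-3, 2)) = 0
Stationarity residual: grad f(x) + sum_i lambda_i a_i = (0, 0)
  -> stationarity OK
Primal feasibility (all g_i <= 0): OK
Dual feasibility (all lambda_i >= 0): OK
Complementary slackness (lambda_i * g_i(x) = 0 for all i): OK

Verdict: yes, KKT holds.

yes


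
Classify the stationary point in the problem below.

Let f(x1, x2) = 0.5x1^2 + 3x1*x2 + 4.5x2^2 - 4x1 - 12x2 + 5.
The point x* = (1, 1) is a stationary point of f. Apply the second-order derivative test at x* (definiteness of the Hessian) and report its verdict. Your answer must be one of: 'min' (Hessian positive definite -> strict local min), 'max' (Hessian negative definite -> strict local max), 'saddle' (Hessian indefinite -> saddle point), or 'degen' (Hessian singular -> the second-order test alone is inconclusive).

Compute the Hessian H = grad^2 f:
  H = [[1, 3], [3, 9]]
Verify stationarity: grad f(x*) = H x* + g = (0, 0).
Eigenvalues of H: 0, 10.
H has a zero eigenvalue (singular; positive semidefinite but not definite), so H is neither positive definite, negative definite, nor indefinite. The second-order test alone is inconclusive -> degen.
(Indeed, f is constant along the null direction of H through x*, so x* is not a strict local extremum.)

degen


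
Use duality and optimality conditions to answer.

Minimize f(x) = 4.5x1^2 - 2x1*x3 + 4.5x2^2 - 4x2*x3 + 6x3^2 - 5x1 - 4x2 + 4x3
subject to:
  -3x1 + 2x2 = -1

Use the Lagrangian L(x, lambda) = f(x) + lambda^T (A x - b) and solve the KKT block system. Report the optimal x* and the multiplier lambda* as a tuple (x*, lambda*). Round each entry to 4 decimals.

Form the Lagrangian:
  L(x, lambda) = (1/2) x^T Q x + c^T x + lambda^T (A x - b)
Stationarity (grad_x L = 0): Q x + c + A^T lambda = 0.
Primal feasibility: A x = b.

This gives the KKT block system:
  [ Q   A^T ] [ x     ]   [-c ]
  [ A    0  ] [ lambda ] = [ b ]

Solving the linear system:
  x*      = (0.5749, 0.3624, -0.1167)
  lambda* = (0.1359)
  f(x*)   = -2.3275

x* = (0.5749, 0.3624, -0.1167), lambda* = (0.1359)


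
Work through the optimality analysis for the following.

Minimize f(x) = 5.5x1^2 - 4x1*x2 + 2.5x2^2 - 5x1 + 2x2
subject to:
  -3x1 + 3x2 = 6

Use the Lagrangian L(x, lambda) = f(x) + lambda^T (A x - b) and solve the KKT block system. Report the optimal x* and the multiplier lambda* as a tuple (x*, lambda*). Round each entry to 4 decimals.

Form the Lagrangian:
  L(x, lambda) = (1/2) x^T Q x + c^T x + lambda^T (A x - b)
Stationarity (grad_x L = 0): Q x + c + A^T lambda = 0.
Primal feasibility: A x = b.

This gives the KKT block system:
  [ Q   A^T ] [ x     ]   [-c ]
  [ A    0  ] [ lambda ] = [ b ]

Solving the linear system:
  x*      = (0.125, 2.125)
  lambda* = (-4.0417)
  f(x*)   = 13.9375

x* = (0.125, 2.125), lambda* = (-4.0417)


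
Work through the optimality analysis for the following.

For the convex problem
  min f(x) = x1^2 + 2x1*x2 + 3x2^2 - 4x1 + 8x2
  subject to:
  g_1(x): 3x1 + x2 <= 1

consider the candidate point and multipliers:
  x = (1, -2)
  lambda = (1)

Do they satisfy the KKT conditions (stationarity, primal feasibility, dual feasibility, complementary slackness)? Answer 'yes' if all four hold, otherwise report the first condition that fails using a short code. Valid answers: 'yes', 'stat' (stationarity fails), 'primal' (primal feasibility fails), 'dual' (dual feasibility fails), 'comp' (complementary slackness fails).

Gradient of f: grad f(x) = Q x + c = (-6, -2)
Constraint values g_i(x) = a_i^T x - b_i:
  g_1((1, -2)) = 0
Stationarity residual: grad f(x) + sum_i lambda_i a_i = (-3, -1)
  -> stationarity FAILS
Primal feasibility (all g_i <= 0): OK
Dual feasibility (all lambda_i >= 0): OK
Complementary slackness (lambda_i * g_i(x) = 0 for all i): OK

Verdict: the first failing condition is stationarity -> stat.

stat


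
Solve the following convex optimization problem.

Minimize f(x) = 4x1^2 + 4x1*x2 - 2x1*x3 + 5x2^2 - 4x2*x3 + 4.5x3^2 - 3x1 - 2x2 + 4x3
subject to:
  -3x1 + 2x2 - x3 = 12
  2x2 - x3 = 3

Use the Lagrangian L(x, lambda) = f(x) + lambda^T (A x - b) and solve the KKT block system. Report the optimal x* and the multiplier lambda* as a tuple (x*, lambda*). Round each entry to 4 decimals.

Form the Lagrangian:
  L(x, lambda) = (1/2) x^T Q x + c^T x + lambda^T (A x - b)
Stationarity (grad_x L = 0): Q x + c + A^T lambda = 0.
Primal feasibility: A x = b.

This gives the KKT block system:
  [ Q   A^T ] [ x     ]   [-c ]
  [ A    0  ] [ lambda ] = [ b ]

Solving the linear system:
  x*      = (-3, 1.2, -0.6)
  lambda* = (-7, 6.8)
  f(x*)   = 33.9

x* = (-3, 1.2, -0.6), lambda* = (-7, 6.8)


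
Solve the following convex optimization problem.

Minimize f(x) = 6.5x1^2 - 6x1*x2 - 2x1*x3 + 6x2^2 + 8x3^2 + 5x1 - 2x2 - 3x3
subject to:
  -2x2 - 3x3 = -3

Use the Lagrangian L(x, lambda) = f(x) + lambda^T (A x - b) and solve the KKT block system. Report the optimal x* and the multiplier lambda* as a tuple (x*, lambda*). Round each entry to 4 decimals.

Form the Lagrangian:
  L(x, lambda) = (1/2) x^T Q x + c^T x + lambda^T (A x - b)
Stationarity (grad_x L = 0): Q x + c + A^T lambda = 0.
Primal feasibility: A x = b.

This gives the KKT block system:
  [ Q   A^T ] [ x     ]   [-c ]
  [ A    0  ] [ lambda ] = [ b ]

Solving the linear system:
  x*      = (-0.0333, 0.55, 0.6333)
  lambda* = (2.4)
  f(x*)   = 2.0167

x* = (-0.0333, 0.55, 0.6333), lambda* = (2.4)


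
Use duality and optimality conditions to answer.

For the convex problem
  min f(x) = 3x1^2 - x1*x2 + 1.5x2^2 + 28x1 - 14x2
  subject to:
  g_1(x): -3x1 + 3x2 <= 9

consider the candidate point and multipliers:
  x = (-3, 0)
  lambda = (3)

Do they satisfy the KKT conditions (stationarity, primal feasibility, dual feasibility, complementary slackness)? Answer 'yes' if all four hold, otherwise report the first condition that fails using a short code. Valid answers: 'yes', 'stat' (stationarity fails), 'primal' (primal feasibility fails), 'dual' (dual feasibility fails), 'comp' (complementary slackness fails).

Gradient of f: grad f(x) = Q x + c = (10, -11)
Constraint values g_i(x) = a_i^T x - b_i:
  g_1((-3, 0)) = 0
Stationarity residual: grad f(x) + sum_i lambda_i a_i = (1, -2)
  -> stationarity FAILS
Primal feasibility (all g_i <= 0): OK
Dual feasibility (all lambda_i >= 0): OK
Complementary slackness (lambda_i * g_i(x) = 0 for all i): OK

Verdict: the first failing condition is stationarity -> stat.

stat


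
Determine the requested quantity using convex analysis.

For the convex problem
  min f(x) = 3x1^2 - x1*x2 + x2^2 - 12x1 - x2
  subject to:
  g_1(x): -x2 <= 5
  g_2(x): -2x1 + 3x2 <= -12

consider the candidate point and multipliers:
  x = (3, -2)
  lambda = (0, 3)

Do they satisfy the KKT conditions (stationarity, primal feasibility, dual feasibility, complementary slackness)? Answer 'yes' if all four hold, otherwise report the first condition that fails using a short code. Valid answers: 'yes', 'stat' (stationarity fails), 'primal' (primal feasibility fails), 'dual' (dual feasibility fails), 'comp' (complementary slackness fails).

Gradient of f: grad f(x) = Q x + c = (8, -8)
Constraint values g_i(x) = a_i^T x - b_i:
  g_1((3, -2)) = -3
  g_2((3, -2)) = 0
Stationarity residual: grad f(x) + sum_i lambda_i a_i = (2, 1)
  -> stationarity FAILS
Primal feasibility (all g_i <= 0): OK
Dual feasibility (all lambda_i >= 0): OK
Complementary slackness (lambda_i * g_i(x) = 0 for all i): OK

Verdict: the first failing condition is stationarity -> stat.

stat


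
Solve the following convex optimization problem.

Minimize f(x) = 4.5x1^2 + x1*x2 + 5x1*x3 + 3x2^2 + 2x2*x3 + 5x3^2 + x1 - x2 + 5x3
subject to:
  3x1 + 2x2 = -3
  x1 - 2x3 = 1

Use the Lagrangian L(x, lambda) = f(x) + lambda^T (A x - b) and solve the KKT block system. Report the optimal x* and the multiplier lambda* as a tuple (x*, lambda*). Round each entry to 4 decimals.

Form the Lagrangian:
  L(x, lambda) = (1/2) x^T Q x + c^T x + lambda^T (A x - b)
Stationarity (grad_x L = 0): Q x + c + A^T lambda = 0.
Primal feasibility: A x = b.

This gives the KKT block system:
  [ Q   A^T ] [ x     ]   [-c ]
  [ A    0  ] [ lambda ] = [ b ]

Solving the linear system:
  x*      = (-0.5, -0.75, -0.75)
  lambda* = (3.75, -3.25)
  f(x*)   = 5.5

x* = (-0.5, -0.75, -0.75), lambda* = (3.75, -3.25)


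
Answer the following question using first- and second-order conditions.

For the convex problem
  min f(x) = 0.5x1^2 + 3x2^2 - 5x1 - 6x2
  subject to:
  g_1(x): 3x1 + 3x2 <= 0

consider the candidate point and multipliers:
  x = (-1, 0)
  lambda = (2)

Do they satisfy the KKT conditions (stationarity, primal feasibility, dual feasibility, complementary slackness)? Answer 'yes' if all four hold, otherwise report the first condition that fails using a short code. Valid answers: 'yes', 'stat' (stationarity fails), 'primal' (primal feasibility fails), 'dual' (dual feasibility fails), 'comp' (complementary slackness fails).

Gradient of f: grad f(x) = Q x + c = (-6, -6)
Constraint values g_i(x) = a_i^T x - b_i:
  g_1((-1, 0)) = -3
Stationarity residual: grad f(x) + sum_i lambda_i a_i = (0, 0)
  -> stationarity OK
Primal feasibility (all g_i <= 0): OK
Dual feasibility (all lambda_i >= 0): OK
Complementary slackness (lambda_i * g_i(x) = 0 for all i): FAILS

Verdict: the first failing condition is complementary_slackness -> comp.

comp


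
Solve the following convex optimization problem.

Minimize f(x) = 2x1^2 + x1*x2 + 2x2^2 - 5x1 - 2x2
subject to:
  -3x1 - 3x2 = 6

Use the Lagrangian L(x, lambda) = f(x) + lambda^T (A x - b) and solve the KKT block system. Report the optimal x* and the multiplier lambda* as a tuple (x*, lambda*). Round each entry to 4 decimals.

Form the Lagrangian:
  L(x, lambda) = (1/2) x^T Q x + c^T x + lambda^T (A x - b)
Stationarity (grad_x L = 0): Q x + c + A^T lambda = 0.
Primal feasibility: A x = b.

This gives the KKT block system:
  [ Q   A^T ] [ x     ]   [-c ]
  [ A    0  ] [ lambda ] = [ b ]

Solving the linear system:
  x*      = (-0.5, -1.5)
  lambda* = (-2.8333)
  f(x*)   = 11.25

x* = (-0.5, -1.5), lambda* = (-2.8333)


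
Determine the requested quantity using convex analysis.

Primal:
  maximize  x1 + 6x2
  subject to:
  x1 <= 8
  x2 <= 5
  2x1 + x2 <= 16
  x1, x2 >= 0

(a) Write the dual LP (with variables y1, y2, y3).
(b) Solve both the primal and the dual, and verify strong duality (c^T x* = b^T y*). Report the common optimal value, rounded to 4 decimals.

The standard primal-dual pair for 'max c^T x s.t. A x <= b, x >= 0' is:
  Dual:  min b^T y  s.t.  A^T y >= c,  y >= 0.

So the dual LP is:
  minimize  8y1 + 5y2 + 16y3
  subject to:
    y1 + 2y3 >= 1
    y2 + y3 >= 6
    y1, y2, y3 >= 0

Solving the primal: x* = (5.5, 5).
  primal value c^T x* = 35.5.
Solving the dual: y* = (0, 5.5, 0.5).
  dual value b^T y* = 35.5.
Strong duality: c^T x* = b^T y*. Confirmed.

35.5


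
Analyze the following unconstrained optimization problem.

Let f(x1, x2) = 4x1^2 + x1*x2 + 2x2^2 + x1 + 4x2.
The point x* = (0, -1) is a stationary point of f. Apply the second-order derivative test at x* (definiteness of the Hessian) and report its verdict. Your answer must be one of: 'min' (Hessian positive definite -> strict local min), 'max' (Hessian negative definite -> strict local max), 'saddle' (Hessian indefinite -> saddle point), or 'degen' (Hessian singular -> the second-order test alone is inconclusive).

Compute the Hessian H = grad^2 f:
  H = [[8, 1], [1, 4]]
Verify stationarity: grad f(x*) = H x* + g = (0, 0).
Eigenvalues of H: 3.7639, 8.2361.
Both eigenvalues > 0, so H is positive definite -> x* is a strict local min.

min


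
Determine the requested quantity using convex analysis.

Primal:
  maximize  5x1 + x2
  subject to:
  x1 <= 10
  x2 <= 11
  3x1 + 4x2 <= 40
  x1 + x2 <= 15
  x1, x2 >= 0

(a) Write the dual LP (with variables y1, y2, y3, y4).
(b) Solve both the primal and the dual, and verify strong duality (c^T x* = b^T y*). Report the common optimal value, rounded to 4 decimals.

The standard primal-dual pair for 'max c^T x s.t. A x <= b, x >= 0' is:
  Dual:  min b^T y  s.t.  A^T y >= c,  y >= 0.

So the dual LP is:
  minimize  10y1 + 11y2 + 40y3 + 15y4
  subject to:
    y1 + 3y3 + y4 >= 5
    y2 + 4y3 + y4 >= 1
    y1, y2, y3, y4 >= 0

Solving the primal: x* = (10, 2.5).
  primal value c^T x* = 52.5.
Solving the dual: y* = (4.25, 0, 0.25, 0).
  dual value b^T y* = 52.5.
Strong duality: c^T x* = b^T y*. Confirmed.

52.5
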